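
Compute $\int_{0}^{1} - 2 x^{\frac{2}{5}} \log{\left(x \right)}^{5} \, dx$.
$\frac{3750000}{117649}$

Consider the simpler parametrised integral
$$J(a) = \int_{0}^{1} - 2 x^{a} \, dx = - \frac{2}{a + 1}.$$

Differentiating under the integral sign brings down a factor of $\ln x$:
$$\frac{dJ}{da} = \int_{0}^{1} - 2 x^{a} \log{\left(x \right)} \, dx = \frac{2}{\left(a + 1\right)^{2}}.$$

Repeating $5$ times in total — each differentiation brings down another $\ln x$ — gives
$$\frac{d^{5}J}{da^{5}} = \int_{0}^{1} - 2 x^{a} \log{\left(x \right)}^{5} \, dx = \frac{240}{\left(a + 1\right)^{6}},$$
and the integrand here is exactly the target integrand, so $I = \frac{240}{\left(a + 1\right)^{6}}$.

Setting $a = \frac{2}{5}$:
$$I = \frac{3750000}{117649}.$$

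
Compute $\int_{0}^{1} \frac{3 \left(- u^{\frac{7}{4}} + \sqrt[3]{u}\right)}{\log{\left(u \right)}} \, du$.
$\log{\left(\frac{4096}{35937} \right)}$

Consider the one-parameter family: let $I(a) = \int_{0}^{1} \frac{3 \left(- u^{\frac{7}{4}} + u^{a}\right)}{\log{\left(u \right)}} \, du$.

Since $\dfrac{\partial}{\partial a}\,u^{a} = u^{a} \ln u$, the $\ln u$ in the denominator cancels and
$$\frac{dI}{da} = \int_{0}^{1} 3 u^{a} \, du = 3 \left[\frac{u^{a+1}}{a+1}\right]_0^1 = \frac{3}{a + 1}.$$

Integrating with respect to $a$ gives $I(a) = \log{\left(\frac{64 \left(a + 1\right)^{3}}{1331} \right)} + C$.

At $a = \frac{7}{4}$ the integrand is identically $0$, so $I(\frac{7}{4}) = 0$. The closed form gives $0$, hence $C = 0$.

Setting $a = \frac{1}{3}$:
$$I = \log{\left(\frac{4096}{35937} \right)}.$$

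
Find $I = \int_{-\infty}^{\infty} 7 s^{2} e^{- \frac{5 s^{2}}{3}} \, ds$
$\frac{21 \sqrt{15} \sqrt{\pi}}{50}$

Begin with the known integral
$$J(a) = \int_{-\infty}^{\infty} 7 e^{- a s^{2}} \, ds = \frac{7 \sqrt{\pi}}{\sqrt{a}}.$$

Differentiating under the integral sign brings down a factor of $(-s^2)$:
$$\frac{dJ}{da} = \int_{-\infty}^{\infty} - 7 s^{2} e^{- a s^{2}} \, ds = - \frac{7 \sqrt{\pi}}{2 a^{\frac{3}{2}}}.$$

The integral on the left is $-I$, so $I = \frac{7 \sqrt{\pi}}{2 a^{\frac{3}{2}}}$.

Setting $a = \frac{5}{3}$:
$$I = \frac{21 \sqrt{15} \sqrt{\pi}}{50}.$$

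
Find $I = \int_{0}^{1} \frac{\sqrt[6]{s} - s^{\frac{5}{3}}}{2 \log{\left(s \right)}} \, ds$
$\log{\left(\frac{\sqrt{7}}{4} \right)}$

Introduce a parameter $a$ in the exponent: let $I(a) = \int_{0}^{1} \frac{- s^{\frac{5}{3}} + s^{a}}{2 \log{\left(s \right)}} \, ds$.

Since $\dfrac{\partial}{\partial a}\,s^{a} = s^{a} \ln s$, the $\ln s$ in the denominator cancels and
$$\frac{dI}{da} = \int_{0}^{1} \frac{1}{2} s^{a} \, ds = \frac{1}{2} \left[\frac{s^{a+1}}{a+1}\right]_0^1 = \frac{1}{2 \left(a + 1\right)}.$$

Integrating with respect to $a$ gives $I(a) = \log{\left(\frac{\sqrt{6} \sqrt{a + 1}}{4} \right)} + C$.

At $a = \frac{5}{3}$ the integrand is identically $0$, so $I(\frac{5}{3}) = 0$. The closed form gives $0$, hence $C = 0$.

Setting $a = \frac{1}{6}$:
$$I = \log{\left(\frac{\sqrt{7}}{4} \right)}.$$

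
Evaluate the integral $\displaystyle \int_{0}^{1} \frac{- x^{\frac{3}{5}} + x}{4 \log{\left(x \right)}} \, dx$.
$- \frac{\log{\left(2 \right)}}{2} + \frac{\log{\left(5 \right)}}{4}$

Introduce a parameter $a$ in the exponent: let $I(a) = \int_{0}^{1} \frac{x - x^{a}}{4 \log{\left(x \right)}} \, dx$.

Since $\dfrac{\partial}{\partial a}\,x^{a} = x^{a} \ln x$, the $\ln x$ in the denominator cancels and
$$\frac{dI}{da} = \int_{0}^{1} - \frac{1}{4} x^{a} \, dx = - \frac{1}{4} \left[\frac{x^{a+1}}{a+1}\right]_0^1 = - \frac{1}{4 a + 4}.$$

Integrating with respect to $a$ gives $I(a) = - \frac{\log{\left(a + 1 \right)}}{4} + \frac{\log{\left(2 \right)}}{4} + C$.

At $a = 1$ the integrand is identically $0$, so $I(1) = 0$. The closed form gives $0$, hence $C = 0$.

Setting $a = \frac{3}{5}$:
$$I = - \frac{\log{\left(2 \right)}}{2} + \frac{\log{\left(5 \right)}}{4}.$$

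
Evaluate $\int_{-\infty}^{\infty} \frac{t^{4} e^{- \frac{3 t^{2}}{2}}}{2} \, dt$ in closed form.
$\frac{\sqrt{6} \sqrt{\pi}}{18}$

Begin with the known integral
$$J(a) = \int_{-\infty}^{\infty} \frac{e^{- a t^{2}}}{2} \, dt = \frac{\sqrt{\pi}}{2 \sqrt{a}}.$$

Differentiating under the integral sign brings down a factor of $(-t^2)$:
$$\frac{dJ}{da} = \int_{-\infty}^{\infty} - \frac{t^{2} e^{- a t^{2}}}{2} \, dt = - \frac{\sqrt{\pi}}{4 a^{\frac{3}{2}}}.$$

Repeating twice in total — each differentiation brings down another $(-t^2)$ — gives
$$\frac{d^{2}J}{da^{2}} = \int_{-\infty}^{\infty} \frac{t^{4} e^{- a t^{2}}}{2} \, dt = \frac{3 \sqrt{\pi}}{8 a^{\frac{5}{2}}},$$
and the integrand here is exactly the target integrand, so $I = \frac{3 \sqrt{\pi}}{8 a^{\frac{5}{2}}}$.

Setting $a = \frac{3}{2}$:
$$I = \frac{\sqrt{6} \sqrt{\pi}}{18}.$$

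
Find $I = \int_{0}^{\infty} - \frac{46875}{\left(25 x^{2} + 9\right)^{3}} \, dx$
$- \frac{3125 \pi}{432}$

Start from the standard arctangent integral
$$J(a) = \int_{0}^{\infty} - \frac{3}{a^{2} + x^{2}} \, dx = - \frac{3 \pi}{2 a}.$$

Differentiating under the integral sign with respect to $a$,
$$\frac{dJ}{da} = \int_{0}^{\infty} \frac{6 a}{\left(a^{2} + x^{2}\right)^{2}} \, dx = \frac{3 \pi}{2 a^{2}},$$
so $\int_{0}^{\infty} - \frac{3}{\left(a^{2} + x^{2}\right)^{2}} \, dx = - \frac{3 \pi}{4 a^{3}}$.

Repeating — each differentiation of $1/(x^2+a^2)^j$ produces $-2ja/(x^2+a^2)^{j+1}$ — and dividing through by $-2ja$ at each step yields, after $2$ differentiations in total,
$$\int_{0}^{\infty} - \frac{3}{\left(a^{2} + x^{2}\right)^{3}} \, dx = - \frac{9 \pi}{16 a^{5}}.$$

Setting $a = \frac{3}{5}$:
$$I = - \frac{3125 \pi}{432}.$$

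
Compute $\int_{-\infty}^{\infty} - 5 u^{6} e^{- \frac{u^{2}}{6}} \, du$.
$- 2025 \sqrt{6} \sqrt{\pi}$

Begin with the known integral
$$J(a) = \int_{-\infty}^{\infty} - 5 e^{- a u^{2}} \, du = - \frac{5 \sqrt{\pi}}{\sqrt{a}}.$$

Differentiating under the integral sign brings down a factor of $(-u^2)$:
$$\frac{dJ}{da} = \int_{-\infty}^{\infty} 5 u^{2} e^{- a u^{2}} \, du = \frac{5 \sqrt{\pi}}{2 a^{\frac{3}{2}}}.$$

Repeating $3$ times in total — each differentiation brings down another $(-u^2)$ — gives
$$\frac{d^{3}J}{da^{3}} = \int_{-\infty}^{\infty} 5 u^{6} e^{- a u^{2}} \, du = \frac{75 \sqrt{\pi}}{8 a^{\frac{7}{2}}},$$
and the integrand here is $(-1)^{3}$ times the target integrand, so $I = (-1)^{3}\,\frac{d^{3}J}{da^{3}} = - \frac{75 \sqrt{\pi}}{8 a^{\frac{7}{2}}}$.

Setting $a = \frac{1}{6}$:
$$I = - 2025 \sqrt{6} \sqrt{\pi}.$$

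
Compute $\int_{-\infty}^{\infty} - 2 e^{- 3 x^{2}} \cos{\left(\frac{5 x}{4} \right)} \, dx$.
$- \frac{2 \sqrt{3} \sqrt{\pi}}{3 e^{\frac{25}{192}}}$

Treat the cosine frequency as a parameter and define $I(b) = \int_{-\infty}^{\infty} - 2 e^{- 3 x^{2}} \cos{\left(b x \right)} \, dx$.

Differentiating under the integral sign,
$$I'(b) = \int_{-\infty}^{\infty} 2 x e^{- 3 x^{2}} \sin{\left(b x \right)} \, dx.$$

Integrate $\int_{-\infty}^{\infty} x \sin(b x)\, e^{- 3 x^{2}}\, dx$ by parts with $u = \sin(b x)$ and $dv = x\, e^{- 3 x^{2}}\, dx$, giving $v = - \frac{e^{- 3 x^{2}}}{6}$. The boundary term vanishes and
$$\int_{-\infty}^{\infty} x \sin(b x)\, e^{- 3 x^{2}}\, dx = \frac{b}{6} \int_{-\infty}^{\infty} \cos(b x)\, e^{- 3 x^{2}}\, dx,$$
so $I'(b) = - \frac{b}{6}\, I(b)$.

This is a separable first-order ODE; solving with the initial condition $I(0) = \int_{-\infty}^{\infty} - 2 e^{- 3 x^{2}}\,dx = - \frac{2 \sqrt{3} \sqrt{\pi}}{3}$ gives
$$I(b) = - \frac{2 \sqrt{3} \sqrt{\pi} e^{- \frac{b^{2}}{12}}}{3}.$$

Setting $b = \frac{5}{4}$:
$$I = - \frac{2 \sqrt{3} \sqrt{\pi}}{3 e^{\frac{25}{192}}}.$$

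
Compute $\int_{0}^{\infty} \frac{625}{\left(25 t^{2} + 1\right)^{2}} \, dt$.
$\frac{125 \pi}{4}$

Recall the elementary integral
$$J(a) = \int_{0}^{\infty} \frac{1}{a^{2} + t^{2}} \, dt = \frac{\pi}{2 a}.$$

Differentiating under the integral sign with respect to $a$,
$$\frac{dJ}{da} = \int_{0}^{\infty} - \frac{2 a}{\left(a^{2} + t^{2}\right)^{2}} \, dt = - \frac{\pi}{2 a^{2}},$$
so $\int_{0}^{\infty} \frac{1}{\left(a^{2} + t^{2}\right)^{2}} \, dt = \frac{\pi}{4 a^{3}}$.

Setting $a = \frac{1}{5}$:
$$I = \frac{125 \pi}{4}.$$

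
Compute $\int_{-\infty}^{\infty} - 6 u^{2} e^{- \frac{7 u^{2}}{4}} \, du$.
$- \frac{24 \sqrt{7} \sqrt{\pi}}{49}$

Begin with the known integral
$$J(a) = \int_{-\infty}^{\infty} - 6 e^{- a u^{2}} \, du = - \frac{6 \sqrt{\pi}}{\sqrt{a}}.$$

Differentiating under the integral sign brings down a factor of $(-u^2)$:
$$\frac{dJ}{da} = \int_{-\infty}^{\infty} 6 u^{2} e^{- a u^{2}} \, du = \frac{3 \sqrt{\pi}}{a^{\frac{3}{2}}}.$$

The integral on the left is $-I$, so $I = - \frac{3 \sqrt{\pi}}{a^{\frac{3}{2}}}$.

Setting $a = \frac{7}{4}$:
$$I = - \frac{24 \sqrt{7} \sqrt{\pi}}{49}.$$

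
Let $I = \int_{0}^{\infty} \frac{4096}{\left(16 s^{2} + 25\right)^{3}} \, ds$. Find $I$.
$\frac{192 \pi}{3125}$

Recall the elementary integral
$$J(a) = \int_{0}^{\infty} \frac{1}{a^{2} + s^{2}} \, ds = \frac{\pi}{2 a}.$$

Differentiating under the integral sign with respect to $a$,
$$\frac{dJ}{da} = \int_{0}^{\infty} - \frac{2 a}{\left(a^{2} + s^{2}\right)^{2}} \, ds = - \frac{\pi}{2 a^{2}},$$
so $\int_{0}^{\infty} \frac{1}{\left(a^{2} + s^{2}\right)^{2}} \, ds = \frac{\pi}{4 a^{3}}$.

Repeating — each differentiation of $1/(s^2+a^2)^j$ produces $-2ja/(s^2+a^2)^{j+1}$ — and dividing through by $-2ja$ at each step yields, after $2$ differentiations in total,
$$\int_{0}^{\infty} \frac{1}{\left(a^{2} + s^{2}\right)^{3}} \, ds = \frac{3 \pi}{16 a^{5}}.$$

Setting $a = \frac{5}{4}$:
$$I = \frac{192 \pi}{3125}.$$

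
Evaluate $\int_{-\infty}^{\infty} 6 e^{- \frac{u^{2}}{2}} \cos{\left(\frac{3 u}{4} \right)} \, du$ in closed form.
$\frac{6 \sqrt{2} \sqrt{\pi}}{e^{\frac{9}{32}}}$

Treat the cosine frequency as a parameter and define $I(b) = \int_{-\infty}^{\infty} 6 e^{- \frac{u^{2}}{2}} \cos{\left(b u \right)} \, du$.

Differentiating under the integral sign,
$$I'(b) = \int_{-\infty}^{\infty} - 6 u e^{- \frac{u^{2}}{2}} \sin{\left(b u \right)} \, du.$$

Integrate $\int_{-\infty}^{\infty} u \sin(b u)\, e^{- \frac{u^{2}}{2}}\, du$ by parts with $w = \sin(b u)$ and $dv = u\, e^{- \frac{u^{2}}{2}}\, du$, giving $v = - e^{- \frac{u^{2}}{2}}$. The boundary term vanishes and
$$\int_{-\infty}^{\infty} u \sin(b u)\, e^{- \frac{u^{2}}{2}}\, du = b \int_{-\infty}^{\infty} \cos(b u)\, e^{- \frac{u^{2}}{2}}\, du,$$
so $I'(b) = - b\, I(b)$.

This is a separable first-order ODE; solving with the initial condition $I(0) = \int_{-\infty}^{\infty} 6 e^{- \frac{u^{2}}{2}}\,du = 6 \sqrt{2} \sqrt{\pi}$ gives
$$I(b) = 6 \sqrt{2} \sqrt{\pi} e^{- \frac{b^{2}}{2}}.$$

Setting $b = \frac{3}{4}$:
$$I = \frac{6 \sqrt{2} \sqrt{\pi}}{e^{\frac{9}{32}}}.$$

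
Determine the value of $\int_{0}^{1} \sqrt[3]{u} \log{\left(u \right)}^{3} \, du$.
$- \frac{243}{128}$

Start from the elementary integral
$$J(a) = \int_{0}^{1} u^{a} \, du = \frac{1}{a + 1}.$$

Differentiating under the integral sign brings down a factor of $\ln u$:
$$\frac{dJ}{da} = \int_{0}^{1} u^{a} \log{\left(u \right)} \, du = - \frac{1}{\left(a + 1\right)^{2}}.$$

Repeating $3$ times in total — each differentiation brings down another $\ln u$ — gives
$$\frac{d^{3}J}{da^{3}} = \int_{0}^{1} u^{a} \log{\left(u \right)}^{3} \, du = - \frac{6}{\left(a + 1\right)^{4}},$$
and the integrand here is exactly the target integrand, so $I = - \frac{6}{\left(a + 1\right)^{4}}$.

Setting $a = \frac{1}{3}$:
$$I = - \frac{243}{128}.$$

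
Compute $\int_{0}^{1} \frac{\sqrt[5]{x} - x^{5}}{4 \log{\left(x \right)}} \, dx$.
$- \frac{\log{\left(5 \right)}}{4}$

Introduce a parameter $a$ in the exponent: let $I(a) = \int_{0}^{1} \frac{- x^{5} + x^{a}}{4 \log{\left(x \right)}} \, dx$.

Since $\dfrac{\partial}{\partial a}\,x^{a} = x^{a} \ln x$, the $\ln x$ in the denominator cancels and
$$\frac{dI}{da} = \int_{0}^{1} \frac{1}{4} x^{a} \, dx = \frac{1}{4} \left[\frac{x^{a+1}}{a+1}\right]_0^1 = \frac{1}{4 \left(a + 1\right)}.$$

Integrating with respect to $a$ gives $I(a) = \frac{\log{\left(a + 1 \right)}}{4} - \frac{\log{\left(6 \right)}}{4} + C$.

At $a = 5$ the integrand is identically $0$, so $I(5) = 0$. The closed form gives $0$, hence $C = 0$.

Setting $a = \frac{1}{5}$:
$$I = - \frac{\log{\left(5 \right)}}{4}.$$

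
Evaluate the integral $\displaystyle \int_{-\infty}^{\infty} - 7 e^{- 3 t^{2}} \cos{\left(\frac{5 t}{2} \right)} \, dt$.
$- \frac{7 \sqrt{3} \sqrt{\pi}}{3 e^{\frac{25}{48}}}$

Let $b$ denote the cosine frequency and define $I(b) = \int_{-\infty}^{\infty} - 7 e^{- 3 t^{2}} \cos{\left(b t \right)} \, dt$.

Differentiating under the integral sign,
$$I'(b) = \int_{-\infty}^{\infty} 7 t e^{- 3 t^{2}} \sin{\left(b t \right)} \, dt.$$

Integrate $\int_{-\infty}^{\infty} t \sin(b t)\, e^{- 3 t^{2}}\, dt$ by parts with $u = \sin(b t)$ and $dv = t\, e^{- 3 t^{2}}\, dt$, giving $v = - \frac{e^{- 3 t^{2}}}{6}$. The boundary term vanishes and
$$\int_{-\infty}^{\infty} t \sin(b t)\, e^{- 3 t^{2}}\, dt = \frac{b}{6} \int_{-\infty}^{\infty} \cos(b t)\, e^{- 3 t^{2}}\, dt,$$
so $I'(b) = - \frac{b}{6}\, I(b)$.

This is a separable first-order ODE; solving with the initial condition $I(0) = \int_{-\infty}^{\infty} - 7 e^{- 3 t^{2}}\,dt = - \frac{7 \sqrt{3} \sqrt{\pi}}{3}$ gives
$$I(b) = - \frac{7 \sqrt{3} \sqrt{\pi} e^{- \frac{b^{2}}{12}}}{3}.$$

Setting $b = \frac{5}{2}$:
$$I = - \frac{7 \sqrt{3} \sqrt{\pi}}{3 e^{\frac{25}{48}}}.$$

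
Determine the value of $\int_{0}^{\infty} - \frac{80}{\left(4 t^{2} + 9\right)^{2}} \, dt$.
$- \frac{10 \pi}{27}$

Recall the elementary integral
$$J(a) = \int_{0}^{\infty} - \frac{5}{a^{2} + t^{2}} \, dt = - \frac{5 \pi}{2 a}.$$

Differentiating under the integral sign with respect to $a$,
$$\frac{dJ}{da} = \int_{0}^{\infty} \frac{10 a}{\left(a^{2} + t^{2}\right)^{2}} \, dt = \frac{5 \pi}{2 a^{2}},$$
so $\int_{0}^{\infty} - \frac{5}{\left(a^{2} + t^{2}\right)^{2}} \, dt = - \frac{5 \pi}{4 a^{3}}$.

Setting $a = \frac{3}{2}$:
$$I = - \frac{10 \pi}{27}.$$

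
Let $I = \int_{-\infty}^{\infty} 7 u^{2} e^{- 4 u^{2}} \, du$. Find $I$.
$\frac{7 \sqrt{\pi}}{16}$

Begin with the known integral
$$J(a) = \int_{-\infty}^{\infty} 7 e^{- a u^{2}} \, du = \frac{7 \sqrt{\pi}}{\sqrt{a}}.$$

Differentiating under the integral sign brings down a factor of $(-u^2)$:
$$\frac{dJ}{da} = \int_{-\infty}^{\infty} - 7 u^{2} e^{- a u^{2}} \, du = - \frac{7 \sqrt{\pi}}{2 a^{\frac{3}{2}}}.$$

The integral on the left is $-I$, so $I = \frac{7 \sqrt{\pi}}{2 a^{\frac{3}{2}}}$.

Setting $a = 4$:
$$I = \frac{7 \sqrt{\pi}}{16}.$$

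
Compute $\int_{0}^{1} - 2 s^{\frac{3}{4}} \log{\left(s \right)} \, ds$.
$\frac{32}{49}$

Consider the simpler parametrised integral
$$J(a) = \int_{0}^{1} - 2 s^{a} \, ds = - \frac{2}{a + 1}.$$

Differentiating under the integral sign brings down a factor of $\ln s$:
$$\frac{dJ}{da} = \int_{0}^{1} - 2 s^{a} \log{\left(s \right)} \, ds = \frac{2}{\left(a + 1\right)^{2}}.$$

The integral on the left is $I$, so $I = \frac{2}{\left(a + 1\right)^{2}}$.

Setting $a = \frac{3}{4}$:
$$I = \frac{32}{49}.$$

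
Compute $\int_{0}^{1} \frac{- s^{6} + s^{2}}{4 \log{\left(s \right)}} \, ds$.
$- \frac{\log{\left(7 \right)}}{4} + \frac{\log{\left(3 \right)}}{4}$

Introduce a parameter $a$ in the exponent: let $I(a) = \int_{0}^{1} \frac{s^{2} - s^{a}}{4 \log{\left(s \right)}} \, ds$.

Since $\dfrac{\partial}{\partial a}\,s^{a} = s^{a} \ln s$, the $\ln s$ in the denominator cancels and
$$\frac{dI}{da} = \int_{0}^{1} - \frac{1}{4} s^{a} \, ds = - \frac{1}{4} \left[\frac{s^{a+1}}{a+1}\right]_0^1 = - \frac{1}{4 a + 4}.$$

Integrating with respect to $a$ gives $I(a) = - \frac{\log{\left(a + 1 \right)}}{4} + \frac{\log{\left(3 \right)}}{4} + C$.

At $a = 2$ the integrand is identically $0$, so $I(2) = 0$. The closed form gives $0$, hence $C = 0$.

Setting $a = 6$:
$$I = - \frac{\log{\left(7 \right)}}{4} + \frac{\log{\left(3 \right)}}{4}.$$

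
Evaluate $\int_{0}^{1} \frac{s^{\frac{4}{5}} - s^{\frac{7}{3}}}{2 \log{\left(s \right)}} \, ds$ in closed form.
$\log{\left(\frac{3 \sqrt{6}}{10} \right)}$

Introduce a parameter $a$ in the exponent: let $I(a) = \int_{0}^{1} \frac{- s^{\frac{7}{3}} + s^{a}}{2 \log{\left(s \right)}} \, ds$.

Since $\dfrac{\partial}{\partial a}\,s^{a} = s^{a} \ln s$, the $\ln s$ in the denominator cancels and
$$\frac{dI}{da} = \int_{0}^{1} \frac{1}{2} s^{a} \, ds = \frac{1}{2} \left[\frac{s^{a+1}}{a+1}\right]_0^1 = \frac{1}{2 \left(a + 1\right)}.$$

Integrating with respect to $a$ gives $I(a) = \log{\left(\frac{\sqrt{30} \sqrt{a + 1}}{10} \right)} + C$.

At $a = \frac{7}{3}$ the integrand is identically $0$, so $I(\frac{7}{3}) = 0$. The closed form gives $0$, hence $C = 0$.

Setting $a = \frac{4}{5}$:
$$I = \log{\left(\frac{3 \sqrt{6}}{10} \right)}.$$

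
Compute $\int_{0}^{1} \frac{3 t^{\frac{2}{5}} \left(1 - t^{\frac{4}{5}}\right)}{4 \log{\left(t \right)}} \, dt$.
$- \frac{3 \log{\left(11 \right)}}{4} + \frac{3 \log{\left(7 \right)}}{4}$

Replace the exponent $\frac{2}{5}$ by a parameter $a$: let $I(a) = \int_{0}^{1} \frac{3 \left(- t^{\frac{6}{5}} + t^{a}\right)}{4 \log{\left(t \right)}} \, dt$.

Since $\dfrac{\partial}{\partial a}\,t^{a} = t^{a} \ln t$, the $\ln t$ in the denominator cancels and
$$\frac{dI}{da} = \int_{0}^{1} \frac{3}{4} t^{a} \, dt = \frac{3}{4} \left[\frac{t^{a+1}}{a+1}\right]_0^1 = \frac{3}{4 \left(a + 1\right)}.$$

Integrating with respect to $a$ gives $I(a) = \log{\left(\frac{\sqrt[4]{11} \cdot 5^{\frac{3}{4}} \left(a + 1\right)^{\frac{3}{4}}}{11} \right)} + C$.

At $a = \frac{6}{5}$ the integrand is identically $0$, so $I(\frac{6}{5}) = 0$. The closed form gives $0$, hence $C = 0$.

Setting $a = \frac{2}{5}$:
$$I = - \frac{3 \log{\left(11 \right)}}{4} + \frac{3 \log{\left(7 \right)}}{4}.$$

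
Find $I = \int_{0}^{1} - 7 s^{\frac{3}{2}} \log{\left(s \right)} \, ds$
$\frac{28}{25}$

Consider the simpler parametrised integral
$$J(a) = \int_{0}^{1} - 7 s^{a} \, ds = - \frac{7}{a + 1}.$$

Differentiating under the integral sign brings down a factor of $\ln s$:
$$\frac{dJ}{da} = \int_{0}^{1} - 7 s^{a} \log{\left(s \right)} \, ds = \frac{7}{\left(a + 1\right)^{2}}.$$

The integral on the left is $I$, so $I = \frac{7}{\left(a + 1\right)^{2}}$.

Setting $a = \frac{3}{2}$:
$$I = \frac{28}{25}.$$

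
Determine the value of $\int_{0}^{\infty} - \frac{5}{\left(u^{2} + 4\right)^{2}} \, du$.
$- \frac{5 \pi}{32}$

Recall the elementary integral
$$J(a) = \int_{0}^{\infty} - \frac{5}{a^{2} + u^{2}} \, du = - \frac{5 \pi}{2 a}.$$

Differentiating under the integral sign with respect to $a$,
$$\frac{dJ}{da} = \int_{0}^{\infty} \frac{10 a}{\left(a^{2} + u^{2}\right)^{2}} \, du = \frac{5 \pi}{2 a^{2}},$$
so $\int_{0}^{\infty} - \frac{5}{\left(a^{2} + u^{2}\right)^{2}} \, du = - \frac{5 \pi}{4 a^{3}}$.

Setting $a = 2$:
$$I = - \frac{5 \pi}{32}.$$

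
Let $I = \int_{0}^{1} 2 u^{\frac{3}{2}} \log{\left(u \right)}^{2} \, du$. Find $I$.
$\frac{32}{125}$

Start from the elementary integral
$$J(a) = \int_{0}^{1} 2 u^{a} \, du = \frac{2}{a + 1}.$$

Differentiating under the integral sign brings down a factor of $\ln u$:
$$\frac{dJ}{da} = \int_{0}^{1} 2 u^{a} \log{\left(u \right)} \, du = - \frac{2}{\left(a + 1\right)^{2}}.$$

Repeating twice in total — each differentiation brings down another $\ln u$ — gives
$$\frac{d^{2}J}{da^{2}} = \int_{0}^{1} 2 u^{a} \log{\left(u \right)}^{2} \, du = \frac{4}{\left(a + 1\right)^{3}},$$
and the integrand here is exactly the target integrand, so $I = \frac{4}{\left(a + 1\right)^{3}}$.

Setting $a = \frac{3}{2}$:
$$I = \frac{32}{125}.$$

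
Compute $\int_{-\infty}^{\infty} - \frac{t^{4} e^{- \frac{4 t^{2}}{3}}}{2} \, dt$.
$- \frac{27 \sqrt{3} \sqrt{\pi}}{256}$

Consider the simpler parametrised integral
$$J(a) = \int_{-\infty}^{\infty} - \frac{e^{- a t^{2}}}{2} \, dt = - \frac{\sqrt{\pi}}{2 \sqrt{a}}.$$

Differentiating under the integral sign brings down a factor of $(-t^2)$:
$$\frac{dJ}{da} = \int_{-\infty}^{\infty} \frac{t^{2} e^{- a t^{2}}}{2} \, dt = \frac{\sqrt{\pi}}{4 a^{\frac{3}{2}}}.$$

Repeating twice in total — each differentiation brings down another $(-t^2)$ — gives
$$\frac{d^{2}J}{da^{2}} = \int_{-\infty}^{\infty} - \frac{t^{4} e^{- a t^{2}}}{2} \, dt = - \frac{3 \sqrt{\pi}}{8 a^{\frac{5}{2}}},$$
and the integrand here is exactly the target integrand, so $I = - \frac{3 \sqrt{\pi}}{8 a^{\frac{5}{2}}}$.

Setting $a = \frac{4}{3}$:
$$I = - \frac{27 \sqrt{3} \sqrt{\pi}}{256}.$$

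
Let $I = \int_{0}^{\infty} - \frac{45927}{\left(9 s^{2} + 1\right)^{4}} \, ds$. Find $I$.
$- \frac{76545 \pi}{32}$

Start from the standard arctangent integral
$$J(a) = \int_{0}^{\infty} - \frac{7}{a^{2} + s^{2}} \, ds = - \frac{7 \pi}{2 a}.$$

Differentiating under the integral sign with respect to $a$,
$$\frac{dJ}{da} = \int_{0}^{\infty} \frac{14 a}{\left(a^{2} + s^{2}\right)^{2}} \, ds = \frac{7 \pi}{2 a^{2}},$$
so $\int_{0}^{\infty} - \frac{7}{\left(a^{2} + s^{2}\right)^{2}} \, ds = - \frac{7 \pi}{4 a^{3}}$.

Repeating — each differentiation of $1/(s^2+a^2)^j$ produces $-2ja/(s^2+a^2)^{j+1}$ — and dividing through by $-2ja$ at each step yields, after $3$ differentiations in total,
$$\int_{0}^{\infty} - \frac{7}{\left(a^{2} + s^{2}\right)^{4}} \, ds = - \frac{35 \pi}{32 a^{7}}.$$

Setting $a = \frac{1}{3}$:
$$I = - \frac{76545 \pi}{32}.$$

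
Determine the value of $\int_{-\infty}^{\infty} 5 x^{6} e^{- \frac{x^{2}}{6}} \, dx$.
$2025 \sqrt{6} \sqrt{\pi}$

Begin with the known integral
$$J(a) = \int_{-\infty}^{\infty} 5 e^{- a x^{2}} \, dx = \frac{5 \sqrt{\pi}}{\sqrt{a}}.$$

Differentiating under the integral sign brings down a factor of $(-x^2)$:
$$\frac{dJ}{da} = \int_{-\infty}^{\infty} - 5 x^{2} e^{- a x^{2}} \, dx = - \frac{5 \sqrt{\pi}}{2 a^{\frac{3}{2}}}.$$

Repeating $3$ times in total — each differentiation brings down another $(-x^2)$ — gives
$$\frac{d^{3}J}{da^{3}} = \int_{-\infty}^{\infty} - 5 x^{6} e^{- a x^{2}} \, dx = - \frac{75 \sqrt{\pi}}{8 a^{\frac{7}{2}}},$$
and the integrand here is $(-1)^{3}$ times the target integrand, so $I = (-1)^{3}\,\frac{d^{3}J}{da^{3}} = \frac{75 \sqrt{\pi}}{8 a^{\frac{7}{2}}}$.

Setting $a = \frac{1}{6}$:
$$I = 2025 \sqrt{6} \sqrt{\pi}.$$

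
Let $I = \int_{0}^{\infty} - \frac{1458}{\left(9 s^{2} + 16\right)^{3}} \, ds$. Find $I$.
$- \frac{729 \pi}{8192}$

Begin with the known result
$$J(a) = \int_{0}^{\infty} - \frac{2}{a^{2} + s^{2}} \, ds = - \frac{\pi}{a}.$$

Differentiating under the integral sign with respect to $a$,
$$\frac{dJ}{da} = \int_{0}^{\infty} \frac{4 a}{\left(a^{2} + s^{2}\right)^{2}} \, ds = \frac{\pi}{a^{2}},$$
so $\int_{0}^{\infty} - \frac{2}{\left(a^{2} + s^{2}\right)^{2}} \, ds = - \frac{\pi}{2 a^{3}}$.

Repeating — each differentiation of $1/(s^2+a^2)^j$ produces $-2ja/(s^2+a^2)^{j+1}$ — and dividing through by $-2ja$ at each step yields, after $2$ differentiations in total,
$$\int_{0}^{\infty} - \frac{2}{\left(a^{2} + s^{2}\right)^{3}} \, ds = - \frac{3 \pi}{8 a^{5}}.$$

Setting $a = \frac{4}{3}$:
$$I = - \frac{729 \pi}{8192}.$$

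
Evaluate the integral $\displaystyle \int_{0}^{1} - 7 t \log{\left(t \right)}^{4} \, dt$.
$- \frac{21}{4}$

Start from the elementary integral
$$J(a) = \int_{0}^{1} - 7 t^{a} \, dt = - \frac{7}{a + 1}.$$

Differentiating under the integral sign brings down a factor of $\ln t$:
$$\frac{dJ}{da} = \int_{0}^{1} - 7 t^{a} \log{\left(t \right)} \, dt = \frac{7}{\left(a + 1\right)^{2}}.$$

Repeating $4$ times in total — each differentiation brings down another $\ln t$ — gives
$$\frac{d^{4}J}{da^{4}} = \int_{0}^{1} - 7 t^{a} \log{\left(t \right)}^{4} \, dt = - \frac{168}{\left(a + 1\right)^{5}},$$
and the integrand here is exactly the target integrand, so $I = - \frac{168}{\left(a + 1\right)^{5}}$.

Setting $a = 1$:
$$I = - \frac{21}{4}.$$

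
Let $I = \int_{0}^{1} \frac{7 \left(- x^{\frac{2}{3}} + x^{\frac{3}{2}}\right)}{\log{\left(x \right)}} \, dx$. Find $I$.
$\log{\left(\frac{2187}{128} \right)}$

Replace the exponent $\frac{3}{2}$ by a parameter $a$: let $I(a) = \int_{0}^{1} \frac{7 \left(- x^{\frac{2}{3}} + x^{a}\right)}{\log{\left(x \right)}} \, dx$.

Since $\dfrac{\partial}{\partial a}\,x^{a} = x^{a} \ln x$, the $\ln x$ in the denominator cancels and
$$\frac{dI}{da} = \int_{0}^{1} 7 x^{a} \, dx = 7 \left[\frac{x^{a+1}}{a+1}\right]_0^1 = \frac{7}{a + 1}.$$

Integrating with respect to $a$ gives $I(a) = \log{\left(\frac{2187 \left(a + 1\right)^{7}}{78125} \right)} + C$.

At $a = \frac{2}{3}$ the integrand is identically $0$, so $I(\frac{2}{3}) = 0$. The closed form gives $0$, hence $C = 0$.

Setting $a = \frac{3}{2}$:
$$I = \log{\left(\frac{2187}{128} \right)}.$$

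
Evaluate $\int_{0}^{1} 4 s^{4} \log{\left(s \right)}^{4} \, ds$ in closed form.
$\frac{96}{3125}$

Begin with the known integral
$$J(a) = \int_{0}^{1} 4 s^{a} \, ds = \frac{4}{a + 1}.$$

Differentiating under the integral sign brings down a factor of $\ln s$:
$$\frac{dJ}{da} = \int_{0}^{1} 4 s^{a} \log{\left(s \right)} \, ds = - \frac{4}{\left(a + 1\right)^{2}}.$$

Repeating $4$ times in total — each differentiation brings down another $\ln s$ — gives
$$\frac{d^{4}J}{da^{4}} = \int_{0}^{1} 4 s^{a} \log{\left(s \right)}^{4} \, ds = \frac{96}{\left(a + 1\right)^{5}},$$
and the integrand here is exactly the target integrand, so $I = \frac{96}{\left(a + 1\right)^{5}}$.

Setting $a = 4$:
$$I = \frac{96}{3125}.$$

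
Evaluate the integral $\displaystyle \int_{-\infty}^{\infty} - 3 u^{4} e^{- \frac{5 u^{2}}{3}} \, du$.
$- \frac{81 \sqrt{15} \sqrt{\pi}}{500}$

Consider the simpler parametrised integral
$$J(a) = \int_{-\infty}^{\infty} - 3 e^{- a u^{2}} \, du = - \frac{3 \sqrt{\pi}}{\sqrt{a}}.$$

Differentiating under the integral sign brings down a factor of $(-u^2)$:
$$\frac{dJ}{da} = \int_{-\infty}^{\infty} 3 u^{2} e^{- a u^{2}} \, du = \frac{3 \sqrt{\pi}}{2 a^{\frac{3}{2}}}.$$

Repeating twice in total — each differentiation brings down another $(-u^2)$ — gives
$$\frac{d^{2}J}{da^{2}} = \int_{-\infty}^{\infty} - 3 u^{4} e^{- a u^{2}} \, du = - \frac{9 \sqrt{\pi}}{4 a^{\frac{5}{2}}},$$
and the integrand here is exactly the target integrand, so $I = - \frac{9 \sqrt{\pi}}{4 a^{\frac{5}{2}}}$.

Setting $a = \frac{5}{3}$:
$$I = - \frac{81 \sqrt{15} \sqrt{\pi}}{500}.$$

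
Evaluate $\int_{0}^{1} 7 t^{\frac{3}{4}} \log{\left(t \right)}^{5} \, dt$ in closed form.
$- \frac{491520}{16807}$

Begin with the known integral
$$J(a) = \int_{0}^{1} 7 t^{a} \, dt = \frac{7}{a + 1}.$$

Differentiating under the integral sign brings down a factor of $\ln t$:
$$\frac{dJ}{da} = \int_{0}^{1} 7 t^{a} \log{\left(t \right)} \, dt = - \frac{7}{\left(a + 1\right)^{2}}.$$

Repeating $5$ times in total — each differentiation brings down another $\ln t$ — gives
$$\frac{d^{5}J}{da^{5}} = \int_{0}^{1} 7 t^{a} \log{\left(t \right)}^{5} \, dt = - \frac{840}{\left(a + 1\right)^{6}},$$
and the integrand here is exactly the target integrand, so $I = - \frac{840}{\left(a + 1\right)^{6}}$.

Setting $a = \frac{3}{4}$:
$$I = - \frac{491520}{16807}.$$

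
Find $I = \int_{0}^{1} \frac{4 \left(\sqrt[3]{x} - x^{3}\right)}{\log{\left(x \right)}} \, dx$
$- \log{\left(81 \right)}$

Consider the one-parameter family: let $I(a) = \int_{0}^{1} \frac{4 \left(\sqrt[3]{x} - x^{a}\right)}{\log{\left(x \right)}} \, dx$.

Since $\dfrac{\partial}{\partial a}\,x^{a} = x^{a} \ln x$, the $\ln x$ in the denominator cancels and
$$\frac{dI}{da} = \int_{0}^{1} -4 x^{a} \, dx = -4 \left[\frac{x^{a+1}}{a+1}\right]_0^1 = - \frac{4}{a + 1}.$$

Integrating with respect to $a$ gives $I(a) = - \log{\left(\frac{81 \left(a + 1\right)^{4}}{256} \right)} + C$.

At $a = \frac{1}{3}$ the integrand is identically $0$, so $I(\frac{1}{3}) = 0$. The closed form gives $0$, hence $C = 0$.

Setting $a = 3$:
$$I = - \log{\left(81 \right)}.$$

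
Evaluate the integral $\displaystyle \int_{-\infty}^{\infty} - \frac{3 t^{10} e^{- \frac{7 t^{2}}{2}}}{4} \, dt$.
$- \frac{405 \sqrt{14} \sqrt{\pi}}{67228}$

Begin with the known integral
$$J(a) = \int_{-\infty}^{\infty} - \frac{3 e^{- a t^{2}}}{4} \, dt = - \frac{3 \sqrt{\pi}}{4 \sqrt{a}}.$$

Differentiating under the integral sign brings down a factor of $(-t^2)$:
$$\frac{dJ}{da} = \int_{-\infty}^{\infty} \frac{3 t^{2} e^{- a t^{2}}}{4} \, dt = \frac{3 \sqrt{\pi}}{8 a^{\frac{3}{2}}}.$$

Repeating $5$ times in total — each differentiation brings down another $(-t^2)$ — gives
$$\frac{d^{5}J}{da^{5}} = \int_{-\infty}^{\infty} \frac{3 t^{10} e^{- a t^{2}}}{4} \, dt = \frac{2835 \sqrt{\pi}}{128 a^{\frac{11}{2}}},$$
and the integrand here is $(-1)^{5}$ times the target integrand, so $I = (-1)^{5}\,\frac{d^{5}J}{da^{5}} = - \frac{2835 \sqrt{\pi}}{128 a^{\frac{11}{2}}}$.

Setting $a = \frac{7}{2}$:
$$I = - \frac{405 \sqrt{14} \sqrt{\pi}}{67228}.$$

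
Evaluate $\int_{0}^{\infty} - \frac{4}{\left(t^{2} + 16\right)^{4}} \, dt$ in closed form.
$- \frac{5 \pi}{131072}$

Begin with the known result
$$J(a) = \int_{0}^{\infty} - \frac{4}{a^{2} + t^{2}} \, dt = - \frac{2 \pi}{a}.$$

Differentiating under the integral sign with respect to $a$,
$$\frac{dJ}{da} = \int_{0}^{\infty} \frac{8 a}{\left(a^{2} + t^{2}\right)^{2}} \, dt = \frac{2 \pi}{a^{2}},$$
so $\int_{0}^{\infty} - \frac{4}{\left(a^{2} + t^{2}\right)^{2}} \, dt = - \frac{\pi}{a^{3}}$.

Repeating — each differentiation of $1/(t^2+a^2)^j$ produces $-2ja/(t^2+a^2)^{j+1}$ — and dividing through by $-2ja$ at each step yields, after $3$ differentiations in total,
$$\int_{0}^{\infty} - \frac{4}{\left(a^{2} + t^{2}\right)^{4}} \, dt = - \frac{5 \pi}{8 a^{7}}.$$

Setting $a = 4$:
$$I = - \frac{5 \pi}{131072}.$$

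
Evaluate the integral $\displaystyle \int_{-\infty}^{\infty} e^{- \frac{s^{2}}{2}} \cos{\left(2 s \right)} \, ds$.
$\frac{\sqrt{2} \sqrt{\pi}}{e^{2}}$

Treat the cosine frequency as a parameter and define $I(b) = \int_{-\infty}^{\infty} e^{- \frac{s^{2}}{2}} \cos{\left(b s \right)} \, ds$.

Differentiating under the integral sign,
$$I'(b) = \int_{-\infty}^{\infty} - s e^{- \frac{s^{2}}{2}} \sin{\left(b s \right)} \, ds.$$

Integrate $\int_{-\infty}^{\infty} s \sin(b s)\, e^{- \frac{s^{2}}{2}}\, ds$ by parts with $u = \sin(b s)$ and $dv = s\, e^{- \frac{s^{2}}{2}}\, ds$, giving $v = - e^{- \frac{s^{2}}{2}}$. The boundary term vanishes and
$$\int_{-\infty}^{\infty} s \sin(b s)\, e^{- \frac{s^{2}}{2}}\, ds = b \int_{-\infty}^{\infty} \cos(b s)\, e^{- \frac{s^{2}}{2}}\, ds,$$
so $I'(b) = - b\, I(b)$.

This is a separable first-order ODE; solving with the initial condition $I(0) = \int_{-\infty}^{\infty} e^{- \frac{s^{2}}{2}}\,ds = \sqrt{2} \sqrt{\pi}$ gives
$$I(b) = \sqrt{2} \sqrt{\pi} e^{- \frac{b^{2}}{2}}.$$

Setting $b = 2$:
$$I = \frac{\sqrt{2} \sqrt{\pi}}{e^{2}}.$$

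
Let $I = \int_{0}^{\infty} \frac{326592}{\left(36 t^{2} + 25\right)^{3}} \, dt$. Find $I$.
$\frac{10206 \pi}{3125}$

Start from the standard arctangent integral
$$J(a) = \int_{0}^{\infty} \frac{7}{a^{2} + t^{2}} \, dt = \frac{7 \pi}{2 a}.$$

Differentiating under the integral sign with respect to $a$,
$$\frac{dJ}{da} = \int_{0}^{\infty} - \frac{14 a}{\left(a^{2} + t^{2}\right)^{2}} \, dt = - \frac{7 \pi}{2 a^{2}},$$
so $\int_{0}^{\infty} \frac{7}{\left(a^{2} + t^{2}\right)^{2}} \, dt = \frac{7 \pi}{4 a^{3}}$.

Repeating — each differentiation of $1/(t^2+a^2)^j$ produces $-2ja/(t^2+a^2)^{j+1}$ — and dividing through by $-2ja$ at each step yields, after $2$ differentiations in total,
$$\int_{0}^{\infty} \frac{7}{\left(a^{2} + t^{2}\right)^{3}} \, dt = \frac{21 \pi}{16 a^{5}}.$$

Setting $a = \frac{5}{6}$:
$$I = \frac{10206 \pi}{3125}.$$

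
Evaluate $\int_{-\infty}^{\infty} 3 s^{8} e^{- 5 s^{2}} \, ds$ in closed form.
$\frac{63 \sqrt{5} \sqrt{\pi}}{10000}$

Begin with the known integral
$$J(a) = \int_{-\infty}^{\infty} 3 e^{- a s^{2}} \, ds = \frac{3 \sqrt{\pi}}{\sqrt{a}}.$$

Differentiating under the integral sign brings down a factor of $(-s^2)$:
$$\frac{dJ}{da} = \int_{-\infty}^{\infty} - 3 s^{2} e^{- a s^{2}} \, ds = - \frac{3 \sqrt{\pi}}{2 a^{\frac{3}{2}}}.$$

Repeating $4$ times in total — each differentiation brings down another $(-s^2)$ — gives
$$\frac{d^{4}J}{da^{4}} = \int_{-\infty}^{\infty} 3 s^{8} e^{- a s^{2}} \, ds = \frac{315 \sqrt{\pi}}{16 a^{\frac{9}{2}}},$$
and the integrand here is exactly the target integrand, so $I = \frac{315 \sqrt{\pi}}{16 a^{\frac{9}{2}}}$.

Setting $a = 5$:
$$I = \frac{63 \sqrt{5} \sqrt{\pi}}{10000}.$$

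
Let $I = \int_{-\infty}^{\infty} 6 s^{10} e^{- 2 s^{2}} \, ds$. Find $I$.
$\frac{2835 \sqrt{2} \sqrt{\pi}}{1024}$

Begin with the known integral
$$J(a) = \int_{-\infty}^{\infty} 6 e^{- a s^{2}} \, ds = \frac{6 \sqrt{\pi}}{\sqrt{a}}.$$

Differentiating under the integral sign brings down a factor of $(-s^2)$:
$$\frac{dJ}{da} = \int_{-\infty}^{\infty} - 6 s^{2} e^{- a s^{2}} \, ds = - \frac{3 \sqrt{\pi}}{a^{\frac{3}{2}}}.$$

Repeating $5$ times in total — each differentiation brings down another $(-s^2)$ — gives
$$\frac{d^{5}J}{da^{5}} = \int_{-\infty}^{\infty} - 6 s^{10} e^{- a s^{2}} \, ds = - \frac{2835 \sqrt{\pi}}{16 a^{\frac{11}{2}}},$$
and the integrand here is $(-1)^{5}$ times the target integrand, so $I = (-1)^{5}\,\frac{d^{5}J}{da^{5}} = \frac{2835 \sqrt{\pi}}{16 a^{\frac{11}{2}}}$.

Setting $a = 2$:
$$I = \frac{2835 \sqrt{2} \sqrt{\pi}}{1024}.$$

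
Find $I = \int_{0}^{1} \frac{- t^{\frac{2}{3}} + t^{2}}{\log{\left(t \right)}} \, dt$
$\log{\left(\frac{9}{5} \right)}$

Introduce a parameter $a$ in the exponent: let $I(a) = \int_{0}^{1} \frac{- t^{\frac{2}{3}} + t^{a}}{\log{\left(t \right)}} \, dt$.

Since $\dfrac{\partial}{\partial a}\,t^{a} = t^{a} \ln t$, the $\ln t$ in the denominator cancels and
$$\frac{dI}{da} = \int_{0}^{1} t^{a} \, dt = \left[\frac{t^{a+1}}{a+1}\right]_0^1 = \frac{1}{a + 1}.$$

Integrating with respect to $a$ gives $I(a) = \log{\left(\frac{3 a}{5} + \frac{3}{5} \right)} + C$.

At $a = \frac{2}{3}$ the integrand is identically $0$, so $I(\frac{2}{3}) = 0$. The closed form gives $0$, hence $C = 0$.

Setting $a = 2$:
$$I = \log{\left(\frac{9}{5} \right)}.$$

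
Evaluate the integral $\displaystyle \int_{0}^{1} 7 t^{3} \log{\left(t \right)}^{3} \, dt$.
$- \frac{21}{128}$

Consider the simpler parametrised integral
$$J(a) = \int_{0}^{1} 7 t^{a} \, dt = \frac{7}{a + 1}.$$

Differentiating under the integral sign brings down a factor of $\ln t$:
$$\frac{dJ}{da} = \int_{0}^{1} 7 t^{a} \log{\left(t \right)} \, dt = - \frac{7}{\left(a + 1\right)^{2}}.$$

Repeating $3$ times in total — each differentiation brings down another $\ln t$ — gives
$$\frac{d^{3}J}{da^{3}} = \int_{0}^{1} 7 t^{a} \log{\left(t \right)}^{3} \, dt = - \frac{42}{\left(a + 1\right)^{4}},$$
and the integrand here is exactly the target integrand, so $I = - \frac{42}{\left(a + 1\right)^{4}}$.

Setting $a = 3$:
$$I = - \frac{21}{128}.$$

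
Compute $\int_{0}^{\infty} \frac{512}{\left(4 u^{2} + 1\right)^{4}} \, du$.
$40 \pi$

Start from the standard arctangent integral
$$J(a) = \int_{0}^{\infty} \frac{2}{a^{2} + u^{2}} \, du = \frac{\pi}{a}.$$

Differentiating under the integral sign with respect to $a$,
$$\frac{dJ}{da} = \int_{0}^{\infty} - \frac{4 a}{\left(a^{2} + u^{2}\right)^{2}} \, du = - \frac{\pi}{a^{2}},$$
so $\int_{0}^{\infty} \frac{2}{\left(a^{2} + u^{2}\right)^{2}} \, du = \frac{\pi}{2 a^{3}}$.

Repeating — each differentiation of $1/(u^2+a^2)^j$ produces $-2ja/(u^2+a^2)^{j+1}$ — and dividing through by $-2ja$ at each step yields, after $3$ differentiations in total,
$$\int_{0}^{\infty} \frac{2}{\left(a^{2} + u^{2}\right)^{4}} \, du = \frac{5 \pi}{16 a^{7}}.$$

Setting $a = \frac{1}{2}$:
$$I = 40 \pi.$$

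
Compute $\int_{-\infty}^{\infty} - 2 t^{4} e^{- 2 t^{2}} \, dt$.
$- \frac{3 \sqrt{2} \sqrt{\pi}}{16}$

Begin with the known integral
$$J(a) = \int_{-\infty}^{\infty} - 2 e^{- a t^{2}} \, dt = - \frac{2 \sqrt{\pi}}{\sqrt{a}}.$$

Differentiating under the integral sign brings down a factor of $(-t^2)$:
$$\frac{dJ}{da} = \int_{-\infty}^{\infty} 2 t^{2} e^{- a t^{2}} \, dt = \frac{\sqrt{\pi}}{a^{\frac{3}{2}}}.$$

Repeating twice in total — each differentiation brings down another $(-t^2)$ — gives
$$\frac{d^{2}J}{da^{2}} = \int_{-\infty}^{\infty} - 2 t^{4} e^{- a t^{2}} \, dt = - \frac{3 \sqrt{\pi}}{2 a^{\frac{5}{2}}},$$
and the integrand here is exactly the target integrand, so $I = - \frac{3 \sqrt{\pi}}{2 a^{\frac{5}{2}}}$.

Setting $a = 2$:
$$I = - \frac{3 \sqrt{2} \sqrt{\pi}}{16}.$$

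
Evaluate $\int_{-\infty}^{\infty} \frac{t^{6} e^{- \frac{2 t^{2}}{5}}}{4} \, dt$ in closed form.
$\frac{1875 \sqrt{10} \sqrt{\pi}}{512}$

Start from the elementary integral
$$J(a) = \int_{-\infty}^{\infty} \frac{e^{- a t^{2}}}{4} \, dt = \frac{\sqrt{\pi}}{4 \sqrt{a}}.$$

Differentiating under the integral sign brings down a factor of $(-t^2)$:
$$\frac{dJ}{da} = \int_{-\infty}^{\infty} - \frac{t^{2} e^{- a t^{2}}}{4} \, dt = - \frac{\sqrt{\pi}}{8 a^{\frac{3}{2}}}.$$

Repeating $3$ times in total — each differentiation brings down another $(-t^2)$ — gives
$$\frac{d^{3}J}{da^{3}} = \int_{-\infty}^{\infty} - \frac{t^{6} e^{- a t^{2}}}{4} \, dt = - \frac{15 \sqrt{\pi}}{32 a^{\frac{7}{2}}},$$
and the integrand here is $(-1)^{3}$ times the target integrand, so $I = (-1)^{3}\,\frac{d^{3}J}{da^{3}} = \frac{15 \sqrt{\pi}}{32 a^{\frac{7}{2}}}$.

Setting $a = \frac{2}{5}$:
$$I = \frac{1875 \sqrt{10} \sqrt{\pi}}{512}.$$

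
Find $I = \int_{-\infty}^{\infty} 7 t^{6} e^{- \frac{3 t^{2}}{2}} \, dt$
$\frac{35 \sqrt{6} \sqrt{\pi}}{27}$

Begin with the known integral
$$J(a) = \int_{-\infty}^{\infty} 7 e^{- a t^{2}} \, dt = \frac{7 \sqrt{\pi}}{\sqrt{a}}.$$

Differentiating under the integral sign brings down a factor of $(-t^2)$:
$$\frac{dJ}{da} = \int_{-\infty}^{\infty} - 7 t^{2} e^{- a t^{2}} \, dt = - \frac{7 \sqrt{\pi}}{2 a^{\frac{3}{2}}}.$$

Repeating $3$ times in total — each differentiation brings down another $(-t^2)$ — gives
$$\frac{d^{3}J}{da^{3}} = \int_{-\infty}^{\infty} - 7 t^{6} e^{- a t^{2}} \, dt = - \frac{105 \sqrt{\pi}}{8 a^{\frac{7}{2}}},$$
and the integrand here is $(-1)^{3}$ times the target integrand, so $I = (-1)^{3}\,\frac{d^{3}J}{da^{3}} = \frac{105 \sqrt{\pi}}{8 a^{\frac{7}{2}}}$.

Setting $a = \frac{3}{2}$:
$$I = \frac{35 \sqrt{6} \sqrt{\pi}}{27}.$$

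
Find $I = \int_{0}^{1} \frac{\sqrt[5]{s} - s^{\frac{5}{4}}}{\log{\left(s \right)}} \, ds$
$\log{\left(\frac{8}{15} \right)}$

Consider the one-parameter family: let $I(a) = \int_{0}^{1} \frac{- s^{\frac{5}{4}} + s^{a}}{\log{\left(s \right)}} \, ds$.

Since $\dfrac{\partial}{\partial a}\,s^{a} = s^{a} \ln s$, the $\ln s$ in the denominator cancels and
$$\frac{dI}{da} = \int_{0}^{1} s^{a} \, ds = \left[\frac{s^{a+1}}{a+1}\right]_0^1 = \frac{1}{a + 1}.$$

Integrating with respect to $a$ gives $I(a) = \log{\left(\frac{4 a}{9} + \frac{4}{9} \right)} + C$.

At $a = \frac{5}{4}$ the integrand is identically $0$, so $I(\frac{5}{4}) = 0$. The closed form gives $0$, hence $C = 0$.

Setting $a = \frac{1}{5}$:
$$I = \log{\left(\frac{8}{15} \right)}.$$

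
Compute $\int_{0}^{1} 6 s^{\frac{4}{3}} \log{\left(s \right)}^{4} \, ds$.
$\frac{34992}{16807}$

Consider the simpler parametrised integral
$$J(a) = \int_{0}^{1} 6 s^{a} \, ds = \frac{6}{a + 1}.$$

Differentiating under the integral sign brings down a factor of $\ln s$:
$$\frac{dJ}{da} = \int_{0}^{1} 6 s^{a} \log{\left(s \right)} \, ds = - \frac{6}{\left(a + 1\right)^{2}}.$$

Repeating $4$ times in total — each differentiation brings down another $\ln s$ — gives
$$\frac{d^{4}J}{da^{4}} = \int_{0}^{1} 6 s^{a} \log{\left(s \right)}^{4} \, ds = \frac{144}{\left(a + 1\right)^{5}},$$
and the integrand here is exactly the target integrand, so $I = \frac{144}{\left(a + 1\right)^{5}}$.

Setting $a = \frac{4}{3}$:
$$I = \frac{34992}{16807}.$$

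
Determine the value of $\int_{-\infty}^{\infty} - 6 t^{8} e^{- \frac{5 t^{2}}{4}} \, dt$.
$- \frac{4032 \sqrt{5} \sqrt{\pi}}{625}$

Begin with the known integral
$$J(a) = \int_{-\infty}^{\infty} - 6 e^{- a t^{2}} \, dt = - \frac{6 \sqrt{\pi}}{\sqrt{a}}.$$

Differentiating under the integral sign brings down a factor of $(-t^2)$:
$$\frac{dJ}{da} = \int_{-\infty}^{\infty} 6 t^{2} e^{- a t^{2}} \, dt = \frac{3 \sqrt{\pi}}{a^{\frac{3}{2}}}.$$

Repeating $4$ times in total — each differentiation brings down another $(-t^2)$ — gives
$$\frac{d^{4}J}{da^{4}} = \int_{-\infty}^{\infty} - 6 t^{8} e^{- a t^{2}} \, dt = - \frac{315 \sqrt{\pi}}{8 a^{\frac{9}{2}}},$$
and the integrand here is exactly the target integrand, so $I = - \frac{315 \sqrt{\pi}}{8 a^{\frac{9}{2}}}$.

Setting $a = \frac{5}{4}$:
$$I = - \frac{4032 \sqrt{5} \sqrt{\pi}}{625}.$$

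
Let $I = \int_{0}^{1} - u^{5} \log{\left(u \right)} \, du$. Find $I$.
$\frac{1}{36}$

Begin with the known integral
$$J(a) = \int_{0}^{1} - u^{a} \, du = - \frac{1}{a + 1}.$$

Differentiating under the integral sign brings down a factor of $\ln u$:
$$\frac{dJ}{da} = \int_{0}^{1} - u^{a} \log{\left(u \right)} \, du = \frac{1}{\left(a + 1\right)^{2}}.$$

The integral on the left is $I$, so $I = \frac{1}{\left(a + 1\right)^{2}}$.

Setting $a = 5$:
$$I = \frac{1}{36}.$$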